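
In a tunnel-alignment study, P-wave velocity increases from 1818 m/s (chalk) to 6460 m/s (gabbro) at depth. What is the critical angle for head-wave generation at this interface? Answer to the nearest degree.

At critical incidence the refracted ray runs along the interface (θ₂ = 90°), so sin θ_c = V₁/V₂.
θ_c = arcsin(1818/6460) = arcsin 0.2814 = 16.35°.

16°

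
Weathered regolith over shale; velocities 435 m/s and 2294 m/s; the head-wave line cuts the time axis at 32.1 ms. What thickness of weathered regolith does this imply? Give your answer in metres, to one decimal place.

h = tᵢ·V₁·V₂ / (2·√(V₂²−V₁²)).
√(V₂²−V₁²) = √(2294² − 435²) = 2252.4 m/s.
h = 0.0321 s × 435 × 2294 / (2 × 2252.4) = 7.11 m.

7.1 m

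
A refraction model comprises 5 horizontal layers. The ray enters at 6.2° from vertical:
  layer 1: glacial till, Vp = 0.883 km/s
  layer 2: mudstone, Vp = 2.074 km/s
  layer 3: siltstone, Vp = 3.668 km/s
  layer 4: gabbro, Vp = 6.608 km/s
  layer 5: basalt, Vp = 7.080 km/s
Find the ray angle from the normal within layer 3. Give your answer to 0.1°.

Snell's law across each interface conserves sin θ / V, so sin θ_3 = V_3·sin θ₁/V₁.
sin θ_3 = 3.668 × sin 6.2° / 0.883 = 0.4486.
θ_3 = arcsin 0.4486 = 26.66°.

26.7°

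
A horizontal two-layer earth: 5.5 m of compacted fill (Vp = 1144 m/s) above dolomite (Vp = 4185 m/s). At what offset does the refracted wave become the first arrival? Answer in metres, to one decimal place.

14.6 m

x_cross = 2h·√((V₂+V₁)/(V₂−V₁)).
(V₂+V₁)/(V₂−V₁) = (4185+1144)/(4185−1144) = 1.7524; √ = 1.3238.
x_cross = 2·5.5·1.3238 = 14.56 m.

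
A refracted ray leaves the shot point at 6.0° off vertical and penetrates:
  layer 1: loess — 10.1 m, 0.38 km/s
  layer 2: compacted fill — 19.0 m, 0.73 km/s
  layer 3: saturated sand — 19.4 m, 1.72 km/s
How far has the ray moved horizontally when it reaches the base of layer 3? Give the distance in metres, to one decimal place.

15.4 m

Ray parameter p = sin 6.0° / 0.38 km/s = 2.7507e-01 s/km.
Layer 1: θ = 6.00°; offset = 10.1·tan 6.00° = 1.062 m.
Layer 2: sin θ = p·0.73 = 0.2008 → θ = 11.58°; offset = 19.0·tan 11.58° = 3.895 m.
Layer 3: sin θ = p·1.72 = 0.4731 → θ = 28.24°; offset = 19.4·tan 28.24° = 10.419 m.
Σ offsets = 15.375 m.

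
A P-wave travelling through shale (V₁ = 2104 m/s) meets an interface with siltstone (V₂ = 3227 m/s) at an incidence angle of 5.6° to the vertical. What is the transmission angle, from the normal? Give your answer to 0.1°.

8.6°

Snell's law: sin θ₂ = (V₂/V₁)·sin θ₁ = (3227/2104)·sin 5.6° = 0.1497.
θ₂ = arcsin 0.1497 = 8.61° from the normal.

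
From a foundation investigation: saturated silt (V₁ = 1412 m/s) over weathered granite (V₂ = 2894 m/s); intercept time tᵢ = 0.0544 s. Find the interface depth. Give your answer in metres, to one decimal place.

θ_c = arcsin(1412/2894) = 29.20°; cos θ_c = 0.8729.
tᵢ = 2h cos θ_c/V₁ ⇒ h = tᵢ·V₁/(2 cos θ_c) = 0.0544·1412/(2·0.8729) = 44.00 m.

44.0 m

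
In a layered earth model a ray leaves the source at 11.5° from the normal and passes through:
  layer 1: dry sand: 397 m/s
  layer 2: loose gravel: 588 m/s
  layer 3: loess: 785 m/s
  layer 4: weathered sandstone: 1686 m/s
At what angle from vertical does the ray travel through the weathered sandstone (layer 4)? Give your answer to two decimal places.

Snell's law across each interface conserves sin θ / V, so sin θ_4 = V_4·sin θ₁/V₁.
sin θ_4 = 1686 × sin 11.5° / 397 = 0.8467.
θ_4 = 57.85° from the vertical.

57.85°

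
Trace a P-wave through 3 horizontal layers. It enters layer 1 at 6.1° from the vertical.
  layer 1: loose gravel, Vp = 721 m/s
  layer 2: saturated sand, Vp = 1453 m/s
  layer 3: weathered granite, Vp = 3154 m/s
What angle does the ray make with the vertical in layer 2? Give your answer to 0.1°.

Ray parameter p = sin 6.1° / 721 = 1.4738e-04 s/m.
sin θ_2 = p·V_2 = 1.4738e-04 × 1453 = 0.2141.
θ_2 = arcsin 0.2141 = 12.37°.

12.4°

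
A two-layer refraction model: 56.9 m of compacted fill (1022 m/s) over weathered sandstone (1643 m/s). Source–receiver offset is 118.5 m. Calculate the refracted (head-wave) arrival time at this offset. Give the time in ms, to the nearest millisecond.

t = x/V₂ + 2h·√(V₂²−V₁²)/(V₁V₂).
√(V₂²−V₁²) = √(1643²−1022²) = 1286.5 m/s; delay term = 2·56.9·1286.5/(1022·1643) = 0.08719 s.
t = 118.5/1643 + 0.08719 = 0.15931 s.

159 ms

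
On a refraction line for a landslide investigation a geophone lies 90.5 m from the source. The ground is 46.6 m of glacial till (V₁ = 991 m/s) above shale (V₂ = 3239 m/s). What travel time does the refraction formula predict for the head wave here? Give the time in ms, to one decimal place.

117.5 ms

t = x/V₂ + 2h·√(V₂²−V₁²)/(V₁V₂).
√(V₂²−V₁²) = √(3239²−991²) = 3083.7 m/s; delay term = 2·46.6·3083.7/(991·3239) = 0.08954 s.
t = 90.5/3239 + 0.08954 = 0.11748 s.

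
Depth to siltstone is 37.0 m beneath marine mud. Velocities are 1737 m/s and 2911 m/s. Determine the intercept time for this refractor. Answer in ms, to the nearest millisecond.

tᵢ = 2h·√(V₂²−V₁²)/(V₁V₂).
√(V₂²−V₁²) = √(2911²−1737²) = 2336.0 m/s.
tᵢ = 2·37.0·2336.0/(1737·2911) = 0.03419 s.

34 ms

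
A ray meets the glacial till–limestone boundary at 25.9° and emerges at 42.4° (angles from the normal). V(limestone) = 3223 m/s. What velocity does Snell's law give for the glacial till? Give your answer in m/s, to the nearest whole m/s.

2088 m/s

Snell's law: sin 25.9°/V₁ = sin 42.4°/V₂.
V₁ = V₂·sin 25.9°/sin 42.4° = 3223 × 0.6478 = 2087.81 m/s.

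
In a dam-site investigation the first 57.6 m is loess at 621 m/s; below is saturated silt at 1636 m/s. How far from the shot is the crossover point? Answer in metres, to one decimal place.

θ_c = arcsin(621/1636) = 22.31°, so cos θ_c = 0.9252 and tᵢ = 2h cos θ_c/V₁ = 0.1716 s.
At crossover x/V₁ = x/V₂ + tᵢ ⇒ x = tᵢ/(1/V₁ − 1/V₂) = 0.17162/(1.6103e-03 − 6.1125e-04) = 171.78 m.

171.8 m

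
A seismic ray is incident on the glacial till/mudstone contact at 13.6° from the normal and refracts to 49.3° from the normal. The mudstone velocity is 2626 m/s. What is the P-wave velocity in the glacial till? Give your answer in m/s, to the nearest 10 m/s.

810 m/s

sin 13.6° = 0.2351; sin 49.3° = 0.7581.
V₁ = V₂·(sin θ₁/sin θ₂) = 2626·(0.2351/0.7581) = 814.48 m/s.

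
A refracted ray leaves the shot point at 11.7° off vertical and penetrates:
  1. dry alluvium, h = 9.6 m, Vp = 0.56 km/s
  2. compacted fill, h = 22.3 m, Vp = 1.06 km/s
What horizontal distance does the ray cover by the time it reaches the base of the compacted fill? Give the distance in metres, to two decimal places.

p = sin θ₁/V₁ = sin 11.7°/0.56 = 3.6212e-01 s/km is conserved through the stack.
Layer 1: θ = 11.70°; offset = 9.6·tan 11.70° = 1.9881 m.
Layer 2: sin θ = p·1.06 = 0.3838 → θ = 22.57°; offset = 22.3·tan 22.57° = 9.2699 m.
Σ offsets = 11.2580 m.

11.26 m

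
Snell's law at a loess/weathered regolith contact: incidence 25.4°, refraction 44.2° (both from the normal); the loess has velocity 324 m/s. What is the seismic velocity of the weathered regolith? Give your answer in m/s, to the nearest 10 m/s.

Snell's law: sin 25.4°/V₁ = sin 44.2°/V₂.
V₂ = V₁·sin 44.2°/sin 25.4° = 324 × 1.6253 = 526.61 m/s.

530 m/s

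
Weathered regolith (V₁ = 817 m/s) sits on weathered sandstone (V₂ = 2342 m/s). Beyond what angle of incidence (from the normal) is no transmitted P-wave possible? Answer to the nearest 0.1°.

Critical incidence: sin θ_c = V₁/V₂ = 817/2342 = 0.3488.
θ_c = arcsin 0.3488 = 20.42°.

20.4°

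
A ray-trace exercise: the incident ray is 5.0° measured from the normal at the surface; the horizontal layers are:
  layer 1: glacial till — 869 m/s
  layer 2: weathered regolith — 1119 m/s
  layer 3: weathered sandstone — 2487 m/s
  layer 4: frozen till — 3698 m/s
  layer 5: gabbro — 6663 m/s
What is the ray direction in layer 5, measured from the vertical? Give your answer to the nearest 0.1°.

Snell's law across each interface conserves sin θ / V, so sin θ_5 = V_5·sin θ₁/V₁.
sin θ_5 = 6663 × sin 5.0° / 869 = 0.6683.
θ_5 = 41.93° from the vertical.

41.9°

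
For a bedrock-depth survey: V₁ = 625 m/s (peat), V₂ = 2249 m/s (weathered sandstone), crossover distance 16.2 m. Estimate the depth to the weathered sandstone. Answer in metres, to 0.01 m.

h = (x_cross/2)·√((V₂−V₁)/(V₂+V₁)).
(V₂−V₁)/(V₂+V₁) = (2249−625)/(2249+625) = 0.5651; √ = 0.7517.
h = (16.2/2)·0.7517 = 6.09 m.

6.09 m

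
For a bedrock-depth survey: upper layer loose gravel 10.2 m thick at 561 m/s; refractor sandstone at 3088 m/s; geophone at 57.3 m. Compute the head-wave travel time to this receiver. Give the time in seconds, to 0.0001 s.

0.0543 s

θ_c = arcsin(V₁/V₂) = arcsin(561/3088) = 10.47°, cos θ_c = 0.9834.
Intercept time tᵢ = 2h cos θ_c / V₁ = 2·10.2·0.9834/561 = 0.03576 s.
t = x/V₂ + tᵢ = 57.3/3088 + 0.03576 = 0.05431 s.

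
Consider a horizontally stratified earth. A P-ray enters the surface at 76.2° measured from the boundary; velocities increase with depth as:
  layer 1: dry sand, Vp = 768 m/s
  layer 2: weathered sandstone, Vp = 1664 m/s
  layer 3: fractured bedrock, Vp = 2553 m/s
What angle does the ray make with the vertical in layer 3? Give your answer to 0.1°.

From the normal: θ₁ = 90° − 76.2° = 13.8°.
Ray parameter p = sin 13.8° / 768 = 3.1059e-04 s/m.
sin θ_3 = p·V_3 = 3.1059e-04 × 2553 = 0.7929.
θ_3 = arcsin 0.7929 = 52.46°.

52.5°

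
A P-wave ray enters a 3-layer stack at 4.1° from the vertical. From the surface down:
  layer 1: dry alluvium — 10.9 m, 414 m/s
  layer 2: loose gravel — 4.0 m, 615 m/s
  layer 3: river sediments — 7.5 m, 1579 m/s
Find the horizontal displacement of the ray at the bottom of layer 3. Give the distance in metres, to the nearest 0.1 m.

3.3 m

Apply Snell's law at each interface; in layer i the horizontal offset is hᵢ·tan θᵢ.
Layer 1: θ = 4.10°; offset = 10.9·tan 4.10° = 0.781 m.
Layer 2: sin θ = 615·sin 4.1°/414 = 0.1062, θ = 6.10°; offset = 4.0·tan 6.10° = 0.427 m.
Layer 3: sin θ = 1579·sin 4.1°/414 = 0.2727, θ = 15.82°; offset = 7.5·tan 15.82° = 2.126 m.
Σ offsets = 3.334 m.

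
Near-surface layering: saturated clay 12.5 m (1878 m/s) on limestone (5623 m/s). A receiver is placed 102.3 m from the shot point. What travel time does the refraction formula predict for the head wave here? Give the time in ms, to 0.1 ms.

t = x/V₂ + 2h·√(V₂²−V₁²)/(V₁V₂).
√(V₂²−V₁²) = √(5623²−1878²) = 5300.1 m/s; delay term = 2·12.5·5300.1/(1878·5623) = 0.01255 s.
t = 102.3/5623 + 0.01255 = 0.03074 s.

30.7 ms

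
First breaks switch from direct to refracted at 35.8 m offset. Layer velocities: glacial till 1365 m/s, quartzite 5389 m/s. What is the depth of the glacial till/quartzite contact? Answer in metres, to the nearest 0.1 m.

h = (x_cross/2)·√((V₂−V₁)/(V₂+V₁)).
(V₂−V₁)/(V₂+V₁) = (5389−1365)/(5389+1365) = 0.5958; √ = 0.7719.
h = (35.8/2)·0.7719 = 13.82 m.

13.8 m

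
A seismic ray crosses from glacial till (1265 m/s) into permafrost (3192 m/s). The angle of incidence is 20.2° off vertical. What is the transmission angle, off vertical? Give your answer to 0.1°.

60.6°

Snell's law: sin θ₂ = (V₂/V₁)·sin θ₁ = (3192/1265)·sin 20.2° = 0.8713.
θ₂ = sin⁻¹(0.8713) = 60.61° (from vertical).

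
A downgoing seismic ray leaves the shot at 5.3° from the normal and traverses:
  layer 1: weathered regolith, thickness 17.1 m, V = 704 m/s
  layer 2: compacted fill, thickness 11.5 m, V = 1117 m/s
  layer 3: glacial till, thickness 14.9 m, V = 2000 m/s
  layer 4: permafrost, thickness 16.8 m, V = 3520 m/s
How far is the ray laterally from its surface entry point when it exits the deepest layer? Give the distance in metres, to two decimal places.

16.09 m

Ray parameter p = sin 5.3° / 704 m/s = 1.3121e-04 s/m.
Layer 1: θ = 5.30°; offset = 17.1·tan 5.30° = 1.5863 m.
Layer 2: sin θ = p·1117 = 0.1466 → θ = 8.43°; offset = 11.5·tan 8.43° = 1.7038 m.
Layer 3: sin θ = p·2000 = 0.2624 → θ = 15.21°; offset = 14.9·tan 15.21° = 4.0520 m.
Layer 4: sin θ = p·3520 = 0.4619 → θ = 27.51°; offset = 16.8·tan 27.51° = 8.7480 m.
Summing the layer offsets gives 16.0902 m.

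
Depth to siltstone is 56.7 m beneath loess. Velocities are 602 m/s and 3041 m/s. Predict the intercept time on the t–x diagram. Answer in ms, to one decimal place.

tᵢ = 2h·√(V₂²−V₁²)/(V₁V₂).
√(V₂²−V₁²) = √(3041²−602²) = 2980.8 m/s.
tᵢ = 2·56.7·2980.8/(602·3041) = 0.18464 s.

184.6 ms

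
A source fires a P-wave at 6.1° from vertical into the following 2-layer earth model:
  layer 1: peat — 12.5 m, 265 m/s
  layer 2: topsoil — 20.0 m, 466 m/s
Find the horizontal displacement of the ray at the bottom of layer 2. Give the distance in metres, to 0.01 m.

Ray parameter p = sin 6.1° / 265 m/s = 4.0100e-04 s/m.
Layer 1: θ = 6.10°; offset = 12.5·tan 6.10° = 1.3359 m.
Layer 2: sin θ = p·466 = 0.1869 → θ = 10.77°; offset = 20.0·tan 10.77° = 3.8043 m.
Summing the layer offsets gives 5.1402 m.

5.14 m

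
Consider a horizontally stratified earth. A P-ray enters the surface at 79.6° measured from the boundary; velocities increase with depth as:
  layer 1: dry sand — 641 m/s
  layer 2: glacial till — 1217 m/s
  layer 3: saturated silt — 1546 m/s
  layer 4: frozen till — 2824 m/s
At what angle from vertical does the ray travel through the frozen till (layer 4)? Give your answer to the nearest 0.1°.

From the normal: θ₁ = 90° − 79.6° = 10.4°.
Ray parameter p = sin 10.4° / 641 = 2.8162e-04 s/m.
sin θ_4 = p·V_4 = 2.8162e-04 × 2824 = 0.7953.
θ_4 = arcsin 0.7953 = 52.68°.

52.7°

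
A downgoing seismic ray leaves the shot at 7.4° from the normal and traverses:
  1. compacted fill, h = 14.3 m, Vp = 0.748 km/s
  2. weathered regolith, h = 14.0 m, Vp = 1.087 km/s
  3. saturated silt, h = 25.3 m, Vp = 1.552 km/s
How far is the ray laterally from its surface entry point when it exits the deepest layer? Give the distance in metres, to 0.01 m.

11.54 m

p = sin θ₁/V₁ = sin 7.4°/0.748 = 1.7219e-01 s/km is conserved through the stack.
Layer 1: θ = 7.40°; offset = 14.3·tan 7.40° = 1.8572 m.
Layer 2: sin θ = p·1.087 = 0.1872 → θ = 10.79°; offset = 14.0·tan 10.79° = 2.6675 m.
Layer 3: sin θ = p·1.552 = 0.2672 → θ = 15.50°; offset = 25.3·tan 15.50° = 7.0162 m.
Σ offsets = 11.5409 m.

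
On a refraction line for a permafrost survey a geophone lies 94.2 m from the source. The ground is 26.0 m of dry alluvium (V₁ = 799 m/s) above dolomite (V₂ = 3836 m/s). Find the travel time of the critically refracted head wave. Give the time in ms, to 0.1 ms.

88.2 ms

θ_c = arcsin(V₁/V₂) = arcsin(799/3836) = 12.02°, cos θ_c = 0.9781.
Intercept time tᵢ = 2h cos θ_c / V₁ = 2·26.0·0.9781/799 = 0.06365 s.
t = x/V₂ + tᵢ = 94.2/3836 + 0.06365 = 0.08821 s.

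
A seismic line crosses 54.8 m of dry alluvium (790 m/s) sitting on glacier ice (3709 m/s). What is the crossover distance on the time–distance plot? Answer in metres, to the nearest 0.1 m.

136.1 m

x_cross = 2h·√((V₂+V₁)/(V₂−V₁)).
(V₂+V₁)/(V₂−V₁) = (3709+790)/(3709−790) = 1.5413; √ = 1.2415.
x_cross = 2·54.8·1.2415 = 136.07 m.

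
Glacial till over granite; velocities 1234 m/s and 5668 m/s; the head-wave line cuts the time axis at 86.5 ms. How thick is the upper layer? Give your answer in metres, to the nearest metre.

55 m

θ_c = arcsin(1234/5668) = 12.57°; cos θ_c = 0.9760.
tᵢ = 2h cos θ_c/V₁ ⇒ h = tᵢ·V₁/(2 cos θ_c) = 0.0865·1234/(2·0.9760) = 54.68 m.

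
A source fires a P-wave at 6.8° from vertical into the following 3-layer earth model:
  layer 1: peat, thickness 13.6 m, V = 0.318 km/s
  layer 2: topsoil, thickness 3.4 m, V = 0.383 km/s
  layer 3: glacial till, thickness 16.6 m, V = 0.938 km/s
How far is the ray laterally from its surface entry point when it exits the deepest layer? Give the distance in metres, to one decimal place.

Apply Snell's law at each interface; in layer i the horizontal offset is hᵢ·tan θᵢ.
Layer 1: θ = 6.80°; offset = 13.6·tan 6.80° = 1.622 m.
Layer 2: sin θ = 0.383·sin 6.8°/0.318 = 0.1426, θ = 8.20°; offset = 3.4·tan 8.20° = 0.490 m.
Layer 3: sin θ = 0.938·sin 6.8°/0.318 = 0.3493, θ = 20.44°; offset = 16.6·tan 20.44° = 6.187 m.
Summing the layer offsets gives 8.299 m.

8.3 m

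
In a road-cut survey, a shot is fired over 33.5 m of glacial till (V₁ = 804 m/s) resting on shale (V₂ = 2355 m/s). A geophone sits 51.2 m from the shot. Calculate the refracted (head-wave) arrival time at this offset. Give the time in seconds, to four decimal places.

t = x/V₂ + 2h·√(V₂²−V₁²)/(V₁V₂).
√(V₂²−V₁²) = √(2355²−804²) = 2213.5 m/s; delay term = 2·33.5·2213.5/(804·2355) = 0.07833 s.
t = 51.2/2355 + 0.07833 = 0.10007 s.

0.1001 s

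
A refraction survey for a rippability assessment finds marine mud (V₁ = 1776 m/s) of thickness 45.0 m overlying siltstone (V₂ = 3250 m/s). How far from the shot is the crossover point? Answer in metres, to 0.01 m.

x_cross = 2h·√((V₂+V₁)/(V₂−V₁)).
(V₂+V₁)/(V₂−V₁) = (3250+1776)/(3250−1776) = 3.4098; √ = 1.8466.
x_cross = 2·45.0·1.8466 = 166.19 m.

166.19 m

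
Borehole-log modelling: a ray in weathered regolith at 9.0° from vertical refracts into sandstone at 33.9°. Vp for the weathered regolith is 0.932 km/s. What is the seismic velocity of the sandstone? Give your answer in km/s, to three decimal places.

sin 9.0° = 0.1564; sin 33.9° = 0.5577.
V₂ = V₁·(sin θ₂/sin θ₁) = 0.932·(0.5577/0.1564) = 3.323 km/s.

3.323 km/s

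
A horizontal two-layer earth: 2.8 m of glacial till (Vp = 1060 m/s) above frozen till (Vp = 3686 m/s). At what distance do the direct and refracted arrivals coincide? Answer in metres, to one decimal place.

7.5 m

θ_c = arcsin(1060/3686) = 16.71°, so cos θ_c = 0.9578 and tᵢ = 2h cos θ_c/V₁ = 0.0051 s.
At crossover x/V₁ = x/V₂ + tᵢ ⇒ x = tᵢ/(1/V₁ − 1/V₂) = 0.00506/(9.4340e-04 − 2.7130e-04) = 7.53 m.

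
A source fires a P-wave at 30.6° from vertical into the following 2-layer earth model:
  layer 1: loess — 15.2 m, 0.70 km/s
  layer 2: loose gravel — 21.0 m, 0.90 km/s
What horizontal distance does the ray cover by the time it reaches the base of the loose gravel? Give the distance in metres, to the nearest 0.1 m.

27.2 m

Ray parameter p = sin 30.6° / 0.70 km/s = 7.2720e-01 s/km.
Layer 1: θ = 30.60°; offset = 15.2·tan 30.60° = 8.989 m.
Layer 2: sin θ = p·0.90 = 0.6545 → θ = 40.88°; offset = 21.0·tan 40.88° = 18.178 m.
Summing the layer offsets gives 27.167 m.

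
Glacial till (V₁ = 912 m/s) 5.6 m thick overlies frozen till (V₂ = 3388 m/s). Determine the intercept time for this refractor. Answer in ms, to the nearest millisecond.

tᵢ = 2h·√(V₂²−V₁²)/(V₁V₂).
√(V₂²−V₁²) = √(3388²−912²) = 3262.9 m/s.
tᵢ = 2·5.6·3262.9/(912·3388) = 0.01183 s.

12 ms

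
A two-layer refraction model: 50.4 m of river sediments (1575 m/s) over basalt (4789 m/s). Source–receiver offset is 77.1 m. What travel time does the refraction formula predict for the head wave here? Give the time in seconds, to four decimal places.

0.0765 s

t = x/V₂ + 2h·√(V₂²−V₁²)/(V₁V₂).
√(V₂²−V₁²) = √(4789²−1575²) = 4522.6 m/s; delay term = 2·50.4·4522.6/(1575·4789) = 0.06044 s.
t = 77.1/4789 + 0.06044 = 0.07654 s.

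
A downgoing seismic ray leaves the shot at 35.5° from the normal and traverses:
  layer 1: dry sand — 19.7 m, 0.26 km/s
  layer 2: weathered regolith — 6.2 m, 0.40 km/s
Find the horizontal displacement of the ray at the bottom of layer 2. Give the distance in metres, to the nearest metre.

26 m

Ray parameter p = sin 35.5° / 0.26 km/s = 2.2335e+00 s/km.
Layer 1: θ = 35.50°; offset = 19.7·tan 35.50° = 14.052 m.
Layer 2: sin θ = p·0.40 = 0.8934 → θ = 63.30°; offset = 6.2·tan 63.30° = 12.329 m.
Summing the layer offsets gives 26.380 m.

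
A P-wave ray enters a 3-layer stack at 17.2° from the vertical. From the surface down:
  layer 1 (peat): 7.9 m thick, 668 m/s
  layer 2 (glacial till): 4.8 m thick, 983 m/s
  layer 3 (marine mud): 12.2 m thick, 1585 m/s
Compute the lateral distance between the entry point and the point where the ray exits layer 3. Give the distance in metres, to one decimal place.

Apply Snell's law at each interface; in layer i the horizontal offset is hᵢ·tan θᵢ.
Layer 1: θ = 17.20°; offset = 7.9·tan 17.20° = 2.445 m.
Layer 2: sin θ = 983·sin 17.2°/668 = 0.4352, θ = 25.79°; offset = 4.8·tan 25.79° = 2.320 m.
Layer 3: sin θ = 1585·sin 17.2°/668 = 0.7016, θ = 44.56°; offset = 12.2·tan 44.56° = 12.014 m.
Σ offsets = 16.779 m.

16.8 m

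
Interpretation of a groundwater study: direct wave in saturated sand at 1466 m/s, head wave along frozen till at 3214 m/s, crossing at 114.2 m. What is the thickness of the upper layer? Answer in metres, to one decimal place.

34.9 m

x_cross = 2h·√((V₂+V₁)/(V₂−V₁)) → h = x_cross / (2·√((V₂+V₁)/(V₂−V₁))).
√((V₂+V₁)/(V₂−V₁)) = √((3214+1466)/(3214−1466)) = 1.6363.
h = 114.2 / (2·1.6363) = 34.90 m.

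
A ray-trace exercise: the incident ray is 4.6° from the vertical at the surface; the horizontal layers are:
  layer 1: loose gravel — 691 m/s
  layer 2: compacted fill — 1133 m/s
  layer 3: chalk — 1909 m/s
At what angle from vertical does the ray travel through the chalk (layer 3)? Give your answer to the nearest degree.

Snell's law across each interface conserves sin θ / V, so sin θ_3 = V_3·sin θ₁/V₁.
sin θ_3 = 1909 × sin 4.6° / 691 = 0.2216.
θ_3 = arcsin 0.2216 = 12.80°.

13°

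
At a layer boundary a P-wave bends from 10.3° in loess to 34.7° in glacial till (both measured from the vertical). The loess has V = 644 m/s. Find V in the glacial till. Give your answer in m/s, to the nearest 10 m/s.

sin 10.3° = 0.1788; sin 34.7° = 0.5693.
V₂ = V₁·(sin θ₂/sin θ₁) = 644·(0.5693/0.1788) = 2050.40 m/s.

2050 m/s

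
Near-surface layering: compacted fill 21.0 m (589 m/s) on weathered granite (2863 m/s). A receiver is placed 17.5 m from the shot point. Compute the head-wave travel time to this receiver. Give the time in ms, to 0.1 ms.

t = x/V₂ + 2h·√(V₂²−V₁²)/(V₁V₂).
√(V₂²−V₁²) = √(2863²−589²) = 2801.8 m/s; delay term = 2·21.0·2801.8/(589·2863) = 0.06978 s.
t = 17.5/2863 + 0.06978 = 0.07589 s.

75.9 ms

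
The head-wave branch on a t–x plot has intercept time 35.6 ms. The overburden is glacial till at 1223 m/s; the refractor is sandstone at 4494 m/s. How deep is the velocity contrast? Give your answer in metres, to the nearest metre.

23 m

h = tᵢ·V₁·V₂ / (2·√(V₂²−V₁²)).
√(V₂²−V₁²) = √(4494² − 1223²) = 4324.4 m/s.
h = 0.0356 s × 1223 × 4494 / (2 × 4324.4) = 22.62 m.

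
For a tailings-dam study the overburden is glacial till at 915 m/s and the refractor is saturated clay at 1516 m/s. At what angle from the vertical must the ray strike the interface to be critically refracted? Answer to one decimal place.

Critical incidence: sin θ_c = V₁/V₂ = 915/1516 = 0.6036.
θ_c = arcsin 0.6036 = 37.13°.

37.1°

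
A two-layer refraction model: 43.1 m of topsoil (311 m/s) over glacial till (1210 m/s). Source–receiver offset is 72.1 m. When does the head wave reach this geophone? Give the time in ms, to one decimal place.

θ_c = arcsin(V₁/V₂) = arcsin(311/1210) = 14.89°, cos θ_c = 0.9664.
Intercept time tᵢ = 2h cos θ_c / V₁ = 2·43.1·0.9664/311 = 0.26786 s.
t = x/V₂ + tᵢ = 72.1/1210 + 0.26786 = 0.32745 s.

327.4 ms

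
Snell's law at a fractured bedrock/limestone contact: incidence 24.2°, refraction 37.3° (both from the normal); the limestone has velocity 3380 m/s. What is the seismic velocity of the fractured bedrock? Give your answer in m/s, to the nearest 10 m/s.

2290 m/s

Snell's law: sin 24.2°/V₁ = sin 37.3°/V₂.
V₁ = V₂·sin 24.2°/sin 37.3° = 3380 × 0.6765 = 2286.41 m/s.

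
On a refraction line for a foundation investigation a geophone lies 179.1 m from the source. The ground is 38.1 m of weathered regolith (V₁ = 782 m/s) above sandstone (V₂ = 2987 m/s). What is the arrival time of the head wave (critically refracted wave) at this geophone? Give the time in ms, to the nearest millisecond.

154 ms

θ_c = arcsin(V₁/V₂) = arcsin(782/2987) = 15.18°, cos θ_c = 0.9651.
Intercept time tᵢ = 2h cos θ_c / V₁ = 2·38.1·0.9651/782 = 0.09404 s.
t = x/V₂ + tᵢ = 179.1/2987 + 0.09404 = 0.15400 s.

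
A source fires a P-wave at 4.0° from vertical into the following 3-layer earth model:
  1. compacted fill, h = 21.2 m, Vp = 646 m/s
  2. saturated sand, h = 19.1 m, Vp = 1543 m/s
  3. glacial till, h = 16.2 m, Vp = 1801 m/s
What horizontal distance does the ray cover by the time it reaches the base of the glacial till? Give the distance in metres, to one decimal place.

7.9 m

p = sin θ₁/V₁ = sin 4.0°/646 = 1.0798e-04 s/m is conserved through the stack.
Layer 1: θ = 4.00°; offset = 21.2·tan 4.00° = 1.482 m.
Layer 2: sin θ = p·1543 = 0.1666 → θ = 9.59°; offset = 19.1·tan 9.59° = 3.227 m.
Layer 3: sin θ = p·1801 = 0.1945 → θ = 11.21°; offset = 16.2·tan 11.21° = 3.212 m.
Summing the layer offsets gives 7.922 m.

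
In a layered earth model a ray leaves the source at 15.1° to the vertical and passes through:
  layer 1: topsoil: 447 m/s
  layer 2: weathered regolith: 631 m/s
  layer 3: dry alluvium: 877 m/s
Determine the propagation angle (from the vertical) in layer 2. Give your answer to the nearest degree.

Snell's law across each interface conserves sin θ / V, so sin θ_2 = V_2·sin θ₁/V₁.
sin θ_2 = 631 × sin 15.1° / 447 = 0.3677.
θ_2 = 21.58° from the vertical.

22°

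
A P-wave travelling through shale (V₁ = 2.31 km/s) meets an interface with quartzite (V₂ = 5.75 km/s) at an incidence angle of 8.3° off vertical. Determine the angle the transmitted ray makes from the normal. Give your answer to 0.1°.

21.1°

sin θ₁/V₁ = sin θ₂/V₂ ⇒ sin θ₂ = 5.75·sin 8.3°/2.31 = 5.75·0.1444/2.31 = 0.3593.
θ₂ = sin⁻¹(0.3593) = 21.06° (from vertical).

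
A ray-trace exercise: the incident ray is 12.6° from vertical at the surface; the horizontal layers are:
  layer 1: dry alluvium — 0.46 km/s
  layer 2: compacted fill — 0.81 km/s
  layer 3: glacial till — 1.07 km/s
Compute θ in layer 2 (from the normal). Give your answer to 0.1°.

Ray parameter p = sin 12.6° / 0.46 = 4.7422e-01 s/km.
sin θ_2 = p·V_2 = 4.7422e-01 × 0.81 = 0.3841.
θ_2 = arcsin 0.3841 = 22.59°.

22.6°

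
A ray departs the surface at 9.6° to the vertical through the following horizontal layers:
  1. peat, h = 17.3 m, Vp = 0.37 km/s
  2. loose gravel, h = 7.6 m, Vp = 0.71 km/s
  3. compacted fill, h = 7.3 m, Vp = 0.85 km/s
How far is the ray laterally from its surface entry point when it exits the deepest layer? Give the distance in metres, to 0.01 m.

p = sin θ₁/V₁ = sin 9.6°/0.37 = 4.5073e-01 s/km is conserved through the stack.
Layer 1: θ = 9.60°; offset = 17.3·tan 9.60° = 2.9261 m.
Layer 2: sin θ = p·0.71 = 0.3200 → θ = 18.66°; offset = 7.6·tan 18.66° = 2.5671 m.
Layer 3: sin θ = p·0.85 = 0.3831 → θ = 22.53°; offset = 7.3·tan 22.53° = 3.0278 m.
Summing the layer offsets gives 8.5210 m.

8.52 m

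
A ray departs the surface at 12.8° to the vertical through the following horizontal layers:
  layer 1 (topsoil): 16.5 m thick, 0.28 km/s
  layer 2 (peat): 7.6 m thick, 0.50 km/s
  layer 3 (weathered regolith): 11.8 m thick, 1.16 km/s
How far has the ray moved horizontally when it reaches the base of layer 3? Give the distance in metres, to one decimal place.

34.3 m

p = sin θ₁/V₁ = sin 12.8°/0.28 = 7.9124e-01 s/km is conserved through the stack.
Layer 1: θ = 12.80°; offset = 16.5·tan 12.80° = 3.749 m.
Layer 2: sin θ = p·0.50 = 0.3956 → θ = 23.30°; offset = 7.6·tan 23.30° = 3.274 m.
Layer 3: sin θ = p·1.16 = 0.9178 → θ = 66.61°; offset = 11.8·tan 66.61° = 27.285 m.
Σ offsets = 34.308 m.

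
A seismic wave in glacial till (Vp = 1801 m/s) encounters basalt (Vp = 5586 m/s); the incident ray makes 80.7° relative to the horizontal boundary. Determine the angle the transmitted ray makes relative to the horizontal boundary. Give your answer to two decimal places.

Angle from the normal: 90° − 80.7° = 9.3°.
sin θ₁/V₁ = sin θ₂/V₂ ⇒ sin θ₂ = 5586·sin 9.3°/1801 = 5586·0.1616/1801 = 0.5012.
θ₂ = arcsin 0.5012 = 30.08° from the normal.
From the interface: 90° − 30.08° = 59.92°.

59.92°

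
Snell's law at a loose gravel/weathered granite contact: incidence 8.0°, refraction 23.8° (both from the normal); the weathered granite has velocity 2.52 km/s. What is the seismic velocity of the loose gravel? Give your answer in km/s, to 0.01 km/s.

0.87 km/s

Snell's law: sin 8.0°/V₁ = sin 23.8°/V₂.
V₁ = V₂·sin 8.0°/sin 23.8° = 2.52 × 0.3449 = 0.87 km/s.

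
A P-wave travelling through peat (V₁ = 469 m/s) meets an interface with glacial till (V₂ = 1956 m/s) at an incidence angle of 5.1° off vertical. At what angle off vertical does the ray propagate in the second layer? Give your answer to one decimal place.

Snell's law: sin θ₂ = (V₂/V₁)·sin θ₁ = (1956/469)·sin 5.1° = 0.3707.
θ₂ = arcsin 0.3707 = 21.76° from the normal.

21.8°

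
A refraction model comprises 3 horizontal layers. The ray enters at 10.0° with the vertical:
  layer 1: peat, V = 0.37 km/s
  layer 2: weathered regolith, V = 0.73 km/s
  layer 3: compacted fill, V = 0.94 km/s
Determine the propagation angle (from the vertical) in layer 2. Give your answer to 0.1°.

20.0°

Snell's law across each interface conserves sin θ / V, so sin θ_2 = V_2·sin θ₁/V₁.
sin θ_2 = 0.73 × sin 10.0° / 0.37 = 0.3426.
θ_2 = arcsin 0.3426 = 20.04°.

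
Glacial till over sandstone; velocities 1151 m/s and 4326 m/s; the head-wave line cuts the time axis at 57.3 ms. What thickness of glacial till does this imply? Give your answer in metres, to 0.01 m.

34.21 m

θ_c = arcsin(1151/4326) = 15.43°; cos θ_c = 0.9640.
tᵢ = 2h cos θ_c/V₁ ⇒ h = tᵢ·V₁/(2 cos θ_c) = 0.0573·1151/(2·0.9640) = 34.21 m.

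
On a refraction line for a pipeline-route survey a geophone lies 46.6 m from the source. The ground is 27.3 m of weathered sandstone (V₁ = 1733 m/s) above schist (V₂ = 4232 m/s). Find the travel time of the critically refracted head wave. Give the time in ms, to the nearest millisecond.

40 ms

θ_c = arcsin(V₁/V₂) = arcsin(1733/4232) = 24.17°, cos θ_c = 0.9123.
Intercept time tᵢ = 2h cos θ_c / V₁ = 2·27.3·0.9123/1733 = 0.02874 s.
t = x/V₂ + tᵢ = 46.6/4232 + 0.02874 = 0.03975 s.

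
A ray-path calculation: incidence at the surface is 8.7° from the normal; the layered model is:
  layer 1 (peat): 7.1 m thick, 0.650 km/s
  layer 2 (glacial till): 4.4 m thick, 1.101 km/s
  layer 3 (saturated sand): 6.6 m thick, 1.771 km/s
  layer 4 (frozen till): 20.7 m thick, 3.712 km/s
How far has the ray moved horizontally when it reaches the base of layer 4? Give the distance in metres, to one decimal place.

40.7 m

Apply Snell's law at each interface; in layer i the horizontal offset is hᵢ·tan θᵢ.
Layer 1: θ = 8.70°; offset = 7.1·tan 8.70° = 1.086 m.
Layer 2: sin θ = 1.101·sin 8.7°/0.650 = 0.2562, θ = 14.85°; offset = 4.4·tan 14.85° = 1.166 m.
Layer 3: sin θ = 1.771·sin 8.7°/0.650 = 0.4121, θ = 24.34°; offset = 6.6·tan 24.34° = 2.985 m.
Layer 4: sin θ = 3.712·sin 8.7°/0.650 = 0.8638, θ = 59.75°; offset = 20.7·tan 59.75° = 35.492 m.
Total horizontal offset = 40.730 m.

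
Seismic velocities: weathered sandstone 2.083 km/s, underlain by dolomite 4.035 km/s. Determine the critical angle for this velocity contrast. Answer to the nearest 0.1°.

31.1°

Critical incidence: sin θ_c = V₁/V₂ = 2.083/4.035 = 0.5162.
θ_c = arcsin 0.5162 = 31.08°.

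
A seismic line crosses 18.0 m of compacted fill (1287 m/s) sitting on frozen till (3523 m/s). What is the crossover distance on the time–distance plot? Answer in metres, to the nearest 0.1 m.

52.8 m

x_cross = 2h·√((V₂+V₁)/(V₂−V₁)).
(V₂+V₁)/(V₂−V₁) = (3523+1287)/(3523−1287) = 2.1512; √ = 1.4667.
x_cross = 2·18.0·1.4667 = 52.80 m.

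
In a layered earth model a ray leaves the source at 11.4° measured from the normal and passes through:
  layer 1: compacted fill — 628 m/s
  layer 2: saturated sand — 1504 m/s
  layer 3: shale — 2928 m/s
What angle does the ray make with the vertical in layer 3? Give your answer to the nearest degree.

67°

Ray parameter p = sin 11.4° / 628 = 3.1474e-04 s/m.
sin θ_3 = p·V_3 = 3.1474e-04 × 2928 = 0.9216.
θ_3 = arcsin 0.9216 = 67.16°.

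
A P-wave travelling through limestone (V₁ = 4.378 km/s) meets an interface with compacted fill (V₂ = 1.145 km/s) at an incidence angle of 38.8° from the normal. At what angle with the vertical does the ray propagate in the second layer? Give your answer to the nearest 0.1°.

9.4°

Snell's law: sin θ₂ = (V₂/V₁)·sin θ₁ = (1.145/4.378)·sin 38.8° = 0.1639.
θ₂ = sin⁻¹(0.1639) = 9.43° (from vertical).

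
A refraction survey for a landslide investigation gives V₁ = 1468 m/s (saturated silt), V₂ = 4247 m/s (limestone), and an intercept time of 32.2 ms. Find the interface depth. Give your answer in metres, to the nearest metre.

θ_c = arcsin(1468/4247) = 20.22°; cos θ_c = 0.9384.
tᵢ = 2h cos θ_c/V₁ ⇒ h = tᵢ·V₁/(2 cos θ_c) = 0.0322·1468/(2·0.9384) = 25.19 m.

25 m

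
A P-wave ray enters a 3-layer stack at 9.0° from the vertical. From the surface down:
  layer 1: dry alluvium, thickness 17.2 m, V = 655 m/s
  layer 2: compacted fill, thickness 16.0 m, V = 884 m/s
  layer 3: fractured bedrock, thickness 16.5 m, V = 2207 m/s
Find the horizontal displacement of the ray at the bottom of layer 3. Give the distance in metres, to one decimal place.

Ray parameter p = sin 9.0° / 655 m/s = 2.3883e-04 s/m.
Layer 1: θ = 9.00°; offset = 17.2·tan 9.00° = 2.724 m.
Layer 2: sin θ = p·884 = 0.2111 → θ = 12.19°; offset = 16.0·tan 12.19° = 3.456 m.
Layer 3: sin θ = p·2207 = 0.5271 → θ = 31.81°; offset = 16.5·tan 31.81° = 10.234 m.
Total horizontal offset = 16.414 m.

16.4 m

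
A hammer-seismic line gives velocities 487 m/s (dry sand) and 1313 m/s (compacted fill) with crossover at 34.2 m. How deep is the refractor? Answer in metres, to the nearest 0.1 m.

h = (x_cross/2)·√((V₂−V₁)/(V₂+V₁)).
(V₂−V₁)/(V₂+V₁) = (1313−487)/(1313+487) = 0.4589; √ = 0.6774.
h = (34.2/2)·0.6774 = 11.58 m.

11.6 m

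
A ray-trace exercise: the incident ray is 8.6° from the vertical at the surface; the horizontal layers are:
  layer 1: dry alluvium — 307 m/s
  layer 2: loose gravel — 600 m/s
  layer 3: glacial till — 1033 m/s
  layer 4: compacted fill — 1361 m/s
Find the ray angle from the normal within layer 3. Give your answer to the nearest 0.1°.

Ray parameter p = sin 8.6° / 307 = 4.8709e-04 s/m.
sin θ_3 = p·V_3 = 4.8709e-04 × 1033 = 0.5032.
θ_3 = 30.21° from the vertical.

30.2°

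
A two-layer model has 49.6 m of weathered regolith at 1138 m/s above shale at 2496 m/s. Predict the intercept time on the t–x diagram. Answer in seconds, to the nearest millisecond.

0.078 s

θ_c = arcsin(V₁/V₂) = arcsin(1138/2496) = 27.12°; cos θ_c = 0.8900.
tᵢ = 2h·cos θ_c / V₁ = 2·49.6·0.8900 / 1138 = 0.07758 s.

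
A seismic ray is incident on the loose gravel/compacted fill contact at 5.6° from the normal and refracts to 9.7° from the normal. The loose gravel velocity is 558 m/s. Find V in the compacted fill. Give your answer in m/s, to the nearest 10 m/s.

Snell's law: sin 5.6°/V₁ = sin 9.7°/V₂.
V₂ = V₁·sin 9.7°/sin 5.6° = 558 × 1.7266 = 963.46 m/s.

960 m/s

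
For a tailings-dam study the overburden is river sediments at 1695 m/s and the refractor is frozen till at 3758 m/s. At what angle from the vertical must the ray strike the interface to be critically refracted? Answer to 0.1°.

At critical incidence the refracted ray runs along the interface (θ₂ = 90°), so sin θ_c = V₁/V₂.
θ_c = arcsin(1695/3758) = arcsin 0.4510 = 26.81°.

26.8°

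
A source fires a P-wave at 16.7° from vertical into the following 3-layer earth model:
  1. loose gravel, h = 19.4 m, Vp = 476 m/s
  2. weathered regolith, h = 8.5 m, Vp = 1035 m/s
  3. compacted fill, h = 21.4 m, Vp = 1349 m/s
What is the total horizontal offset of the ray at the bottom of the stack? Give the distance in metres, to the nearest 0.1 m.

p = sin θ₁/V₁ = sin 16.7°/476 = 6.0370e-04 s/m is conserved through the stack.
Layer 1: θ = 16.70°; offset = 19.4·tan 16.70° = 5.820 m.
Layer 2: sin θ = p·1035 = 0.6248 → θ = 38.67°; offset = 8.5·tan 38.67° = 6.802 m.
Layer 3: sin θ = p·1349 = 0.8144 → θ = 54.53°; offset = 21.4·tan 54.53° = 30.032 m.
Total horizontal offset = 42.654 m.

42.7 m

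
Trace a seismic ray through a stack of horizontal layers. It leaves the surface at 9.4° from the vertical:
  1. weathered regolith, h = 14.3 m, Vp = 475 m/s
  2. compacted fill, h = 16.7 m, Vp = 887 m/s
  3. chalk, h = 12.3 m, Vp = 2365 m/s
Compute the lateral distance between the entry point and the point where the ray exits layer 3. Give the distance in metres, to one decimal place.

Apply Snell's law at each interface; in layer i the horizontal offset is hᵢ·tan θᵢ.
Layer 1: θ = 9.40°; offset = 14.3·tan 9.40° = 2.367 m.
Layer 2: sin θ = 887·sin 9.4°/475 = 0.3050, θ = 17.76°; offset = 16.7·tan 17.76° = 5.348 m.
Layer 3: sin θ = 2365·sin 9.4°/475 = 0.8132, θ = 54.41°; offset = 12.3·tan 54.41° = 17.186 m.
Total horizontal offset = 24.902 m.

24.9 m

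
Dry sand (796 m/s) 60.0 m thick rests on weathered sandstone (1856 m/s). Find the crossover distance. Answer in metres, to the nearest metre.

190 m

x_cross = 2h·√((V₂+V₁)/(V₂−V₁)).
(V₂+V₁)/(V₂−V₁) = (1856+796)/(1856−796) = 2.5019; √ = 1.5817.
x_cross = 2·60.0·1.5817 = 189.81 m.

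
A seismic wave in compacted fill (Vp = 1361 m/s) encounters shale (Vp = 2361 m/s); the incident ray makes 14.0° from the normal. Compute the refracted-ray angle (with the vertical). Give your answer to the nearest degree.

25°

sin θ₁/V₁ = sin θ₂/V₂ ⇒ sin θ₂ = 2361·sin 14.0°/1361 = 2361·0.2419/1361 = 0.4197.
θ₂ = sin⁻¹(0.4197) = 24.81° (from vertical).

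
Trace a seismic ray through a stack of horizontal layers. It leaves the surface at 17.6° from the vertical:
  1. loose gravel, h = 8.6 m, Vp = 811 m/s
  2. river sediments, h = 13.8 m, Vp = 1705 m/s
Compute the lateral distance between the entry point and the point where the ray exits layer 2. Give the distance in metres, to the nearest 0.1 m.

14.1 m

Apply Snell's law at each interface; in layer i the horizontal offset is hᵢ·tan θᵢ.
Layer 1: θ = 17.60°; offset = 8.6·tan 17.60° = 2.728 m.
Layer 2: sin θ = 1705·sin 17.6°/811 = 0.6357, θ = 39.47°; offset = 13.8·tan 39.47° = 11.364 m.
Total horizontal offset = 14.092 m.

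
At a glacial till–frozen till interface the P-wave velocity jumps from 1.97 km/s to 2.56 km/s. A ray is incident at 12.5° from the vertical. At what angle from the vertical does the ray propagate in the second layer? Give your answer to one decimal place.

Snell's law: sin θ₂ = (V₂/V₁)·sin θ₁ = (2.56/1.97)·sin 12.5° = 0.2813.
θ₂ = arcsin 0.2813 = 16.34° from the normal.

16.3°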